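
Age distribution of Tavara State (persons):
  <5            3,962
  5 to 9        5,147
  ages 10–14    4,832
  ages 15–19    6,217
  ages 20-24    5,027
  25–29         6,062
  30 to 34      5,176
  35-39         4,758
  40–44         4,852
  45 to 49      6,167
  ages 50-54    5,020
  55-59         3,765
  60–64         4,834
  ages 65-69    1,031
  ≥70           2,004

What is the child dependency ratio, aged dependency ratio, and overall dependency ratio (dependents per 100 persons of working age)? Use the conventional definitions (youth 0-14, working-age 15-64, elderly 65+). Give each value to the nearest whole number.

0–14: 3,962 + 5,147 + 4,832 = 13,941
15–64: 6,217 + 5,027 + 6,062 + 5,176 + 4,758 + 4,852 + 6,167 + 5,020 + 3,765 + 4,834 = 51,878
65+: 1,031 + 2,004 = 3,035
Youth dependency ratio = 13,941 / 51,878 × 100 = 27
Old-age dependency ratio = 3,035 / 51,878 × 100 = 6
Total dependency ratio = (13,941 + 3,035) / 51,878 × 100 = 16,976 / 51,878 × 100 = 33

Youth dependency ratio: 27
Old-age dependency ratio: 6
Total dependency ratio: 33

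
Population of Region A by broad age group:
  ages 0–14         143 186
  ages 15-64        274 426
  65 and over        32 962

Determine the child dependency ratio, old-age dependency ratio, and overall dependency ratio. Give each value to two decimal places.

Youth dependency ratio = 143 186 / 274 426 × 100 = 52.18
Old-age dependency ratio = 32 962 / 274 426 × 100 = 12.01
Total dependency ratio = (143 186 + 32 962) / 274 426 × 100 = 176 148 / 274 426 × 100 = 64.19

Youth dependency ratio: 52.18
Old-age dependency ratio: 12.01
Total dependency ratio: 64.19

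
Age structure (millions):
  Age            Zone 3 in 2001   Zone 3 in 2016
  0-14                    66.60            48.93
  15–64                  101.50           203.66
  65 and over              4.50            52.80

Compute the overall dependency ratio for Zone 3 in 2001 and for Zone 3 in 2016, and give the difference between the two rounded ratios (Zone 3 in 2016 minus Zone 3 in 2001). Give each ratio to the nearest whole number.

Zone 3 in 2001: 70
Zone 3 in 2016: 50
Difference: -20

Zone 3 in 2001: (66.60 + 4.50) / 101.50 × 100 = 71.10 / 101.50 × 100 = 70
Zone 3 in 2016: (48.93 + 52.80) / 203.66 × 100 = 101.73 / 203.66 × 100 = 50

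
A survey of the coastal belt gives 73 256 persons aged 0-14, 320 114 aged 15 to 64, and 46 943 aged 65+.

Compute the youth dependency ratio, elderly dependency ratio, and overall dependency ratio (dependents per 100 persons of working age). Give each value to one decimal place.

Youth dependency ratio: 22.9
Old-age dependency ratio: 14.7
Total dependency ratio: 37.5

Youth dependency ratio = 73 256 / 320 114 × 100 = 22.9
Old-age dependency ratio = 46 943 / 320 114 × 100 = 14.7
Total dependency ratio = (73 256 + 46 943) / 320 114 × 100 = 120 199 / 320 114 × 100 = 37.5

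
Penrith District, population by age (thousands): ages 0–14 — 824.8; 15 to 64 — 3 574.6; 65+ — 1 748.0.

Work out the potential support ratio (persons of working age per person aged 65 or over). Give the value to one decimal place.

Potential support ratio: 2.0

Potential support ratio = 3 574.6 / 1 748.0 = 2.0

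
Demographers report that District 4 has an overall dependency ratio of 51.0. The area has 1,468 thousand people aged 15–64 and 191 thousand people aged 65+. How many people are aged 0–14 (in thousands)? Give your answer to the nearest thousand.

Aged 0–14: 558

Total dependency ratio = (youth + elderly) / working-age × 100
51.0 = (Y + 191) / 1,468 × 100
⇒ 558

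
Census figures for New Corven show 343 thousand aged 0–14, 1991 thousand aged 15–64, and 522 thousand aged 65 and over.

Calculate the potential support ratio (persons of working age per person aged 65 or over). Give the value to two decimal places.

Potential support ratio = 1991 / 522 = 3.81

Potential support ratio: 3.81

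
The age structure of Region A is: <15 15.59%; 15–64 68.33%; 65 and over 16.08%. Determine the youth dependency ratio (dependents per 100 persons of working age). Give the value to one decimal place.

Youth dependency ratio: 22.8

Youth dependency ratio = 15.59 / 68.33 × 100 = 22.8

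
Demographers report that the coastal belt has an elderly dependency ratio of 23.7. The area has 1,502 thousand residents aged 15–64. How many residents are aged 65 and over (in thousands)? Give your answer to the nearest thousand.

Old-age dependency ratio = elderly / working-age × 100
23.7 = E / 1,502 × 100
⇒ 356

Aged 65 and over: 356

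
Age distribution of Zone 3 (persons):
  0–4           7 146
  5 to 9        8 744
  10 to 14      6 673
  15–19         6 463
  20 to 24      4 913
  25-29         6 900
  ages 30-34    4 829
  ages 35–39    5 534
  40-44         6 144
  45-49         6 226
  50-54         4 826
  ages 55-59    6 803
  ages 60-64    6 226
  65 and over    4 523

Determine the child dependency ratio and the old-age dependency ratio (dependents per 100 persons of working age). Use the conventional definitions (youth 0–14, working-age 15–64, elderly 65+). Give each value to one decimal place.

Youth dependency ratio: 38.3
Old-age dependency ratio: 7.7

0–14: 7 146 + 8 744 + 6 673 = 22 563
15–64: 6 463 + 4 913 + 6 900 + 4 829 + 5 534 + 6 144 + 6 226 + 4 826 + 6 803 + 6 226 = 58 864
65+: 4 523
Youth dependency ratio = 22 563 / 58 864 × 100 = 38.3
Old-age dependency ratio = 4 523 / 58 864 × 100 = 7.7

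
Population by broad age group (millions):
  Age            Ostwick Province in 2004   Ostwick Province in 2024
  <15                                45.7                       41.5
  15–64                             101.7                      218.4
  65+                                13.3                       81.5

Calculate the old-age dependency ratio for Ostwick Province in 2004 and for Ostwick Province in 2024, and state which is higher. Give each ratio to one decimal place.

Ostwick Province in 2004: 13.3 / 101.7 × 100 = 13.1
Ostwick Province in 2024: 81.5 / 218.4 × 100 = 37.3

Ostwick Province in 2004: 13.1
Ostwick Province in 2024: 37.3
Higher: Ostwick Province in 2024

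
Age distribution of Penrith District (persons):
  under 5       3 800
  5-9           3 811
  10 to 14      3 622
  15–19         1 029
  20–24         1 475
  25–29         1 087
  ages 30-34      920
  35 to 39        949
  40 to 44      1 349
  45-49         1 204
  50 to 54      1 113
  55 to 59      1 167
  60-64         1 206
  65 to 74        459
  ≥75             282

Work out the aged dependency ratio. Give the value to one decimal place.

0–14: 3 800 + 3 811 + 3 622 = 11 233
15–64: 1 029 + 1 475 + 1 087 + 920 + 949 + 1 349 + 1 204 + 1 113 + 1 167 + 1 206 = 11 499
65+: 459 + 282 = 741
Old-age dependency ratio = 741 / 11 499 × 100 = 6.4

Old-age dependency ratio: 6.4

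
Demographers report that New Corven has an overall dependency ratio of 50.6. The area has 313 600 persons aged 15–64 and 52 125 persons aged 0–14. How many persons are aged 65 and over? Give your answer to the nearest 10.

Aged 65 and over: 106 560

Total dependency ratio = (youth + elderly) / working-age × 100
50.6 = (52 125 + E) / 313 600 × 100
⇒ 106 560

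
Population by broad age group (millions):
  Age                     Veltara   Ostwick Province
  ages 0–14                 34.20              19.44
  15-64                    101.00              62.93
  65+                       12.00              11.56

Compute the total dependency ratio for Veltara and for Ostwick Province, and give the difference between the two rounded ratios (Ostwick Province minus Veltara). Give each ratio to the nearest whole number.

Veltara: 46
Ostwick Province: 49
Difference: +3

Veltara: (34.20 + 12.00) / 101.00 × 100 = 46.20 / 101.00 × 100 = 46
Ostwick Province: (19.44 + 11.56) / 62.93 × 100 = 31.00 / 62.93 × 100 = 49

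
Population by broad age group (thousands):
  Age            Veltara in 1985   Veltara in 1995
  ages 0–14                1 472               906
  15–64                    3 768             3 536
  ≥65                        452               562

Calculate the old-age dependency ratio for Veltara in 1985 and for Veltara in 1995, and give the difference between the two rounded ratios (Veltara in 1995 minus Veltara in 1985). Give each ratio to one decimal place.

Veltara in 1985: 12.0
Veltara in 1995: 15.9
Difference: +3.9

Veltara in 1985: 452 / 3 768 × 100 = 12.0
Veltara in 1995: 562 / 3 536 × 100 = 15.9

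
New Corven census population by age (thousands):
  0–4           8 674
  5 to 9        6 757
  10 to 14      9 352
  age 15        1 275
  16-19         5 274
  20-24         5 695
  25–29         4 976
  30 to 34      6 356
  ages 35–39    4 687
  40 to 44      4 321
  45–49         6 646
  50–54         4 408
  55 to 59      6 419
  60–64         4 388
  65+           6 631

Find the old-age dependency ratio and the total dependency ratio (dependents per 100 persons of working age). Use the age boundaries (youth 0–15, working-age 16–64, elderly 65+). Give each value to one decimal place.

Old-age dependency ratio: 12.5
Total dependency ratio: 61.5

0–15: 8 674 + 6 757 + 9 352 + 1 275 = 26 058
16–64: 5 274 + 5 695 + 4 976 + 6 356 + 4 687 + 4 321 + 6 646 + 4 408 + 6 419 + 4 388 = 53 170
65+: 6 631
Old-age dependency ratio = 6 631 / 53 170 × 100 = 12.5
Total dependency ratio = (26 058 + 6 631) / 53 170 × 100 = 32 689 / 53 170 × 100 = 61.5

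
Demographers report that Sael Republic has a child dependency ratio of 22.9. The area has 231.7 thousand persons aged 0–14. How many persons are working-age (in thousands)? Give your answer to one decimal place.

Youth dependency ratio = youth / working-age × 100
22.9 = 231.7 / W × 100
⇒ 1011.8

Working-age: 1011.8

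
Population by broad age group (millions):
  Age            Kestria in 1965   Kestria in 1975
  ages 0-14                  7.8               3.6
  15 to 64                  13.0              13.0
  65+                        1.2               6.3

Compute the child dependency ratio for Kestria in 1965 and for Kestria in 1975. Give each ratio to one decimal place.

Kestria in 1965: 60.0
Kestria in 1975: 27.7

Kestria in 1965: 7.8 / 13.0 × 100 = 60.0
Kestria in 1975: 3.6 / 13.0 × 100 = 27.7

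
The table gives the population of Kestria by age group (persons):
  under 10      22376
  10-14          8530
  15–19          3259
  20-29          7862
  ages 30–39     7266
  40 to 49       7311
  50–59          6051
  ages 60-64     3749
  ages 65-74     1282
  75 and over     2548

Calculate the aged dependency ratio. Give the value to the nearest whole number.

Old-age dependency ratio: 11

0–14: 22376 + 8530 = 30906
15–64: 3259 + 7862 + 7266 + 7311 + 6051 + 3749 = 35498
65+: 1282 + 2548 = 3830
Old-age dependency ratio = 3830 / 35498 × 100 = 11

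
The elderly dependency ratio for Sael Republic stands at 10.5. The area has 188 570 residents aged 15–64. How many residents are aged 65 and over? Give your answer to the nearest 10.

Aged 65 and over: 19 800

Old-age dependency ratio = elderly / working-age × 100
10.5 = E / 188 570 × 100
⇒ 19 800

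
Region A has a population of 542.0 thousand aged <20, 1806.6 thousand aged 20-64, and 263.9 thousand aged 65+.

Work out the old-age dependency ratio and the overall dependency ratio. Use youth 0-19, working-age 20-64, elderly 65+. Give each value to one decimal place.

Old-age dependency ratio: 14.6
Total dependency ratio: 44.6

Old-age dependency ratio = 263.9 / 1806.6 × 100 = 14.6
Total dependency ratio = (542.0 + 263.9) / 1806.6 × 100 = 805.9 / 1806.6 × 100 = 44.6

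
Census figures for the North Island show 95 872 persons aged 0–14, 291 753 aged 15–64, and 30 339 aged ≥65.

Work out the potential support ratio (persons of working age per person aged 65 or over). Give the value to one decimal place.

Potential support ratio = 291 753 / 30 339 = 9.6

Potential support ratio: 9.6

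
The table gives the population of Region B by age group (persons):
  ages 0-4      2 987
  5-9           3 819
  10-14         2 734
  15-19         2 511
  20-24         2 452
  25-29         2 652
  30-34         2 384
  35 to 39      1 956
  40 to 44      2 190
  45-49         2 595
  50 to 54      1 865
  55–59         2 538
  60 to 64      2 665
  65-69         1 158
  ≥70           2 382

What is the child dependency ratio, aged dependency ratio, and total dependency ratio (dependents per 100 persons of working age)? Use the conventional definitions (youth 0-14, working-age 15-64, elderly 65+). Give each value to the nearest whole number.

Youth dependency ratio: 40
Old-age dependency ratio: 15
Total dependency ratio: 55

0–14: 2 987 + 3 819 + 2 734 = 9 540
15–64: 2 511 + 2 452 + 2 652 + 2 384 + 1 956 + 2 190 + 2 595 + 1 865 + 2 538 + 2 665 = 23 808
65+: 1 158 + 2 382 = 3 540
Youth dependency ratio = 9 540 / 23 808 × 100 = 40
Old-age dependency ratio = 3 540 / 23 808 × 100 = 15
Total dependency ratio = (9 540 + 3 540) / 23 808 × 100 = 13 080 / 23 808 × 100 = 55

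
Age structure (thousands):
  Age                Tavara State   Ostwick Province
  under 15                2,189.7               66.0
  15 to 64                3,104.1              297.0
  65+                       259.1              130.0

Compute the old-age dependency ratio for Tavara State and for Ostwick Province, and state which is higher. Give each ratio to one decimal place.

Tavara State: 8.3
Ostwick Province: 43.8
Higher: Ostwick Province

Tavara State: 259.1 / 3,104.1 × 100 = 8.3
Ostwick Province: 130.0 / 297.0 × 100 = 43.8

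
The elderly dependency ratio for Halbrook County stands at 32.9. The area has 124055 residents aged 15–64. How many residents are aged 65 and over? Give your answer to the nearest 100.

Aged 65 and over: 40800

Old-age dependency ratio = elderly / working-age × 100
32.9 = E / 124055 × 100
⇒ 40800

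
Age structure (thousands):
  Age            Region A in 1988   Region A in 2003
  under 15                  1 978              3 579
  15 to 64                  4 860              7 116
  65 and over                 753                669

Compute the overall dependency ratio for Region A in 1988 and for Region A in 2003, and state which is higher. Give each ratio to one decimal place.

Region A in 1988: 56.2
Region A in 2003: 59.7
Higher: Region A in 2003

Region A in 1988: (1 978 + 753) / 4 860 × 100 = 2 731 / 4 860 × 100 = 56.2
Region A in 2003: (3 579 + 669) / 7 116 × 100 = 4 248 / 7 116 × 100 = 59.7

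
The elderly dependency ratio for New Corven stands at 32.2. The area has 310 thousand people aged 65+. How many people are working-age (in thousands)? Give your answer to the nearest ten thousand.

Working-age: 960

Old-age dependency ratio = elderly / working-age × 100
32.2 = 310 / W × 100
⇒ 960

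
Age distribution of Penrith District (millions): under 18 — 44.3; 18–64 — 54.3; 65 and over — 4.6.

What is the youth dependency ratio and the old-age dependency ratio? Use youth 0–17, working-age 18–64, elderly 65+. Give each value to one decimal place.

Youth dependency ratio = 44.3 / 54.3 × 100 = 81.6
Old-age dependency ratio = 4.6 / 54.3 × 100 = 8.5

Youth dependency ratio: 81.6
Old-age dependency ratio: 8.5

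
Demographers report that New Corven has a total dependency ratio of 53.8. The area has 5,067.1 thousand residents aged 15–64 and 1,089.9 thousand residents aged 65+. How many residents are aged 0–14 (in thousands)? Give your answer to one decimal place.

Total dependency ratio = (youth + elderly) / working-age × 100
53.8 = (Y + 1,089.9) / 5,067.1 × 100
⇒ 1,636.2

Aged 0–14: 1,636.2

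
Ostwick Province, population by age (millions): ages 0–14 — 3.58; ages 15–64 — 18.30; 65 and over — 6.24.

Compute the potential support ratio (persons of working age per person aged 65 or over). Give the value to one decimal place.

Potential support ratio = 18.30 / 6.24 = 2.9

Potential support ratio: 2.9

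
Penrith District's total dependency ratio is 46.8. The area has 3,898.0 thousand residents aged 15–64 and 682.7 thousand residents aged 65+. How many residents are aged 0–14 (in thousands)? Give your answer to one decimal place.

Total dependency ratio = (youth + elderly) / working-age × 100
46.8 = (Y + 682.7) / 3,898.0 × 100
⇒ 1,141.6

Aged 0–14: 1,141.6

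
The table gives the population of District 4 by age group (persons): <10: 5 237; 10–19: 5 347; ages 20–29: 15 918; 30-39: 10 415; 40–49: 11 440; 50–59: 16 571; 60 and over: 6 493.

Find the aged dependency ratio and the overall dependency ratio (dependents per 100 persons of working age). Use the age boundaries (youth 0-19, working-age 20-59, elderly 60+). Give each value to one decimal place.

0–19: 5 237 + 5 347 = 10 584
20–59: 15 918 + 10 415 + 11 440 + 16 571 = 54 344
60+: 6 493
Old-age dependency ratio = 6 493 / 54 344 × 100 = 11.9
Total dependency ratio = (10 584 + 6 493) / 54 344 × 100 = 17 077 / 54 344 × 100 = 31.4

Old-age dependency ratio: 11.9
Total dependency ratio: 31.4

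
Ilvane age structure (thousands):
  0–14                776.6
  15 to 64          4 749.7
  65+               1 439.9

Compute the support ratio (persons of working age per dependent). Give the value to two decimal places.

Support ratio = 4 749.7 / (776.6 + 1 439.9) = 4 749.7 / 2 216.5 = 2.14

Support ratio: 2.14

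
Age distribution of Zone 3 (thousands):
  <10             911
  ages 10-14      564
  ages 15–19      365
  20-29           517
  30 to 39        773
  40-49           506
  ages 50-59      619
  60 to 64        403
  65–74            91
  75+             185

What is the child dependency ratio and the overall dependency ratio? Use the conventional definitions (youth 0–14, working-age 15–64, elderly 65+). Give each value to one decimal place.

0–14: 911 + 564 = 1 475
15–64: 365 + 517 + 773 + 506 + 619 + 403 = 3 183
65+: 91 + 185 = 276
Youth dependency ratio = 1 475 / 3 183 × 100 = 46.3
Total dependency ratio = (1 475 + 276) / 3 183 × 100 = 1 751 / 3 183 × 100 = 55.0

Youth dependency ratio: 46.3
Total dependency ratio: 55.0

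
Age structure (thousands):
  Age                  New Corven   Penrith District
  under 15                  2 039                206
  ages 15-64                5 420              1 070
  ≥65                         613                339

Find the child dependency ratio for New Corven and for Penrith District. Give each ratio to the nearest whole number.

New Corven: 38
Penrith District: 19

New Corven: 2 039 / 5 420 × 100 = 38
Penrith District: 206 / 1 070 × 100 = 19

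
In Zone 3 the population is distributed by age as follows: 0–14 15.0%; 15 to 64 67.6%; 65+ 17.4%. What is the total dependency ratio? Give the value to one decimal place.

Total dependency ratio = (15.0 + 17.4) / 67.6 × 100 = 32.4 / 67.6 × 100 = 47.9

Total dependency ratio: 47.9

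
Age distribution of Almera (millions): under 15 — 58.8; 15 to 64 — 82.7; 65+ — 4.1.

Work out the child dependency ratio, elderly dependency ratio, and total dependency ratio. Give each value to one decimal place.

Youth dependency ratio: 71.1
Old-age dependency ratio: 5.0
Total dependency ratio: 76.1

Youth dependency ratio = 58.8 / 82.7 × 100 = 71.1
Old-age dependency ratio = 4.1 / 82.7 × 100 = 5.0
Total dependency ratio = (58.8 + 4.1) / 82.7 × 100 = 62.9 / 82.7 × 100 = 76.1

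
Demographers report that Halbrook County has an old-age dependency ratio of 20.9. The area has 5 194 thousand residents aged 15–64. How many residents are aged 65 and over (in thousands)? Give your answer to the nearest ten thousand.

Aged 65 and over: 1 090

Old-age dependency ratio = elderly / working-age × 100
20.9 = E / 5 194 × 100
⇒ 1 090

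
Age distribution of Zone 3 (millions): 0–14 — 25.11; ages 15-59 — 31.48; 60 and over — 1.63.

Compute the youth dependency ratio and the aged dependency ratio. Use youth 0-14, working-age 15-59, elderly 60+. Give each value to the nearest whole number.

Youth dependency ratio: 80
Old-age dependency ratio: 5

Youth dependency ratio = 25.11 / 31.48 × 100 = 80
Old-age dependency ratio = 1.63 / 31.48 × 100 = 5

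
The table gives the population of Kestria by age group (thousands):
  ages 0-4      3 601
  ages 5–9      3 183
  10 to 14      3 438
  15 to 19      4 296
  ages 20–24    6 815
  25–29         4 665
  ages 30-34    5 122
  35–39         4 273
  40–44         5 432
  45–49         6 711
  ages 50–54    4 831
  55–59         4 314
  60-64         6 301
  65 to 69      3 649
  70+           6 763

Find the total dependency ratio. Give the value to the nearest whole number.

Total dependency ratio: 39

0–14: 3 601 + 3 183 + 3 438 = 10 222
15–64: 4 296 + 6 815 + 4 665 + 5 122 + 4 273 + 5 432 + 6 711 + 4 831 + 4 314 + 6 301 = 52 760
65+: 3 649 + 6 763 = 10 412
Total dependency ratio = (10 222 + 10 412) / 52 760 × 100 = 20 634 / 52 760 × 100 = 39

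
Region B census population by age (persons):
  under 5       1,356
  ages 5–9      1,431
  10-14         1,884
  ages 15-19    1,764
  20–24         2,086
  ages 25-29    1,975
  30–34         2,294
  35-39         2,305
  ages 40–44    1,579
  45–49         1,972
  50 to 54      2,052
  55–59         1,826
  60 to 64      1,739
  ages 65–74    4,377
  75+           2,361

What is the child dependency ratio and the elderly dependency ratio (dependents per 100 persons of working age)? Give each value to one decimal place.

0–14: 1,356 + 1,431 + 1,884 = 4,671
15–64: 1,764 + 2,086 + 1,975 + 2,294 + 2,305 + 1,579 + 1,972 + 2,052 + 1,826 + 1,739 = 19,592
65+: 4,377 + 2,361 = 6,738
Youth dependency ratio = 4,671 / 19,592 × 100 = 23.8
Old-age dependency ratio = 6,738 / 19,592 × 100 = 34.4

Youth dependency ratio: 23.8
Old-age dependency ratio: 34.4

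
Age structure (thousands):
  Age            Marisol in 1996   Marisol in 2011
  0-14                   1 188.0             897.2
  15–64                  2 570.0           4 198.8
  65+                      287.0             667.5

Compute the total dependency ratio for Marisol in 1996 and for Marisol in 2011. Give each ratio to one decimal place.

Marisol in 1996: 57.4
Marisol in 2011: 37.3

Marisol in 1996: (1 188.0 + 287.0) / 2 570.0 × 100 = 1 475.0 / 2 570.0 × 100 = 57.4
Marisol in 2011: (897.2 + 667.5) / 4 198.8 × 100 = 1 564.7 / 4 198.8 × 100 = 37.3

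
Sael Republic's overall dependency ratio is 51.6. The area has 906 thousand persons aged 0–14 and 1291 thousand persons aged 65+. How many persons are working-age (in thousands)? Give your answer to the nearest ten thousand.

Working-age: 4260

Total dependency ratio = (youth + elderly) / working-age × 100
51.6 = (906 + 1291) / W × 100
⇒ 4260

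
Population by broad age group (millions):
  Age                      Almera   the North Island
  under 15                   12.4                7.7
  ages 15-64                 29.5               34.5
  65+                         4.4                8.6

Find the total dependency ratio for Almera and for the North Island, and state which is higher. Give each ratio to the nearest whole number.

Almera: (12.4 + 4.4) / 29.5 × 100 = 16.8 / 29.5 × 100 = 57
the North Island: (7.7 + 8.6) / 34.5 × 100 = 16.3 / 34.5 × 100 = 47

Almera: 57
the North Island: 47
Higher: Almera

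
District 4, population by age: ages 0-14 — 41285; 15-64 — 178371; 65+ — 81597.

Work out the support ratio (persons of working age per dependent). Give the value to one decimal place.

Support ratio = 178371 / (41285 + 81597) = 178371 / 122882 = 1.5

Support ratio: 1.5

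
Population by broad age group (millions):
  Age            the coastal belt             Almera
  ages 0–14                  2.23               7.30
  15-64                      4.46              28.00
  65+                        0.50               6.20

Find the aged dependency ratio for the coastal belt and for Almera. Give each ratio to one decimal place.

the coastal belt: 0.50 / 4.46 × 100 = 11.2
Almera: 6.20 / 28.00 × 100 = 22.1

the coastal belt: 11.2
Almera: 22.1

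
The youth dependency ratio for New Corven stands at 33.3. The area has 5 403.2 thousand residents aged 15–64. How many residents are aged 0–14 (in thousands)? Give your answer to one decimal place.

Youth dependency ratio = youth / working-age × 100
33.3 = Y / 5 403.2 × 100
⇒ 1 799.3

Aged 0–14: 1 799.3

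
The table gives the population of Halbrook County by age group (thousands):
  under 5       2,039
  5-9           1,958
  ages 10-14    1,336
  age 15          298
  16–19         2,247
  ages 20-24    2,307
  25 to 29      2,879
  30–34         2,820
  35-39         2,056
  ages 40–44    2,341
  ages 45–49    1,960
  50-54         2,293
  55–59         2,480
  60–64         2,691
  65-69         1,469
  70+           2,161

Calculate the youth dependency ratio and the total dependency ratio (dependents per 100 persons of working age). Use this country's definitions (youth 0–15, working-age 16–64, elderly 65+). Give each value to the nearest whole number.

0–15: 2,039 + 1,958 + 1,336 + 298 = 5,631
16–64: 2,247 + 2,307 + 2,879 + 2,820 + 2,056 + 2,341 + 1,960 + 2,293 + 2,480 + 2,691 = 24,074
65+: 1,469 + 2,161 = 3,630
Youth dependency ratio = 5,631 / 24,074 × 100 = 23
Total dependency ratio = (5,631 + 3,630) / 24,074 × 100 = 9,261 / 24,074 × 100 = 38

Youth dependency ratio: 23
Total dependency ratio: 38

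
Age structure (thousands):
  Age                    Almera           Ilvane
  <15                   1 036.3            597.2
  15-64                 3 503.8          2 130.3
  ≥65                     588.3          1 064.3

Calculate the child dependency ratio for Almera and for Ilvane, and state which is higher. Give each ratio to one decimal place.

Almera: 29.6
Ilvane: 28.0
Higher: Almera

Almera: 1 036.3 / 3 503.8 × 100 = 29.6
Ilvane: 597.2 / 2 130.3 × 100 = 28.0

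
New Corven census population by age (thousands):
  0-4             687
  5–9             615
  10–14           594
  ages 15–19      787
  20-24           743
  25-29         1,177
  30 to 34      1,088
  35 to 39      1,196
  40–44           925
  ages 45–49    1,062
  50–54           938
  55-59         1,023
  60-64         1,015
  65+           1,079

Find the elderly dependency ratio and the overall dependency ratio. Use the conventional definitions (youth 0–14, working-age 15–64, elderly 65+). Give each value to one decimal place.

Old-age dependency ratio: 10.8
Total dependency ratio: 29.9

0–14: 687 + 615 + 594 = 1,896
15–64: 787 + 743 + 1,177 + 1,088 + 1,196 + 925 + 1,062 + 938 + 1,023 + 1,015 = 9,954
65+: 1,079
Old-age dependency ratio = 1,079 / 9,954 × 100 = 10.8
Total dependency ratio = (1,896 + 1,079) / 9,954 × 100 = 2,975 / 9,954 × 100 = 29.9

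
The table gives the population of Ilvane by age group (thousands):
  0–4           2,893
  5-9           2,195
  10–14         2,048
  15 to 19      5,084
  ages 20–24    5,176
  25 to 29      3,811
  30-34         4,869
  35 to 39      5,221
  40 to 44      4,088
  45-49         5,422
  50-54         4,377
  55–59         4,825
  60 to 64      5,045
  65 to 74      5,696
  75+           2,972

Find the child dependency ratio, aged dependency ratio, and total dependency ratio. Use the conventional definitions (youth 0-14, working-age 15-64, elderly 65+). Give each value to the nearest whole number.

Youth dependency ratio: 15
Old-age dependency ratio: 18
Total dependency ratio: 33

0–14: 2,893 + 2,195 + 2,048 = 7,136
15–64: 5,084 + 5,176 + 3,811 + 4,869 + 5,221 + 4,088 + 5,422 + 4,377 + 4,825 + 5,045 = 47,918
65+: 5,696 + 2,972 = 8,668
Youth dependency ratio = 7,136 / 47,918 × 100 = 15
Old-age dependency ratio = 8,668 / 47,918 × 100 = 18
Total dependency ratio = (7,136 + 8,668) / 47,918 × 100 = 15,804 / 47,918 × 100 = 33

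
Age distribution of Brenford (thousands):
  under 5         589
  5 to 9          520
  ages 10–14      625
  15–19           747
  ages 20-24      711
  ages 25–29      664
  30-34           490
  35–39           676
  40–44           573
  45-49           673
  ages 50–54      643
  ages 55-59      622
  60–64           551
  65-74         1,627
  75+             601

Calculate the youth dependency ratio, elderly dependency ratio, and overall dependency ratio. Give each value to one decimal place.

0–14: 589 + 520 + 625 = 1,734
15–64: 747 + 711 + 664 + 490 + 676 + 573 + 673 + 643 + 622 + 551 = 6,350
65+: 1,627 + 601 = 2,228
Youth dependency ratio = 1,734 / 6,350 × 100 = 27.3
Old-age dependency ratio = 2,228 / 6,350 × 100 = 35.1
Total dependency ratio = (1,734 + 2,228) / 6,350 × 100 = 3,962 / 6,350 × 100 = 62.4

Youth dependency ratio: 27.3
Old-age dependency ratio: 35.1
Total dependency ratio: 62.4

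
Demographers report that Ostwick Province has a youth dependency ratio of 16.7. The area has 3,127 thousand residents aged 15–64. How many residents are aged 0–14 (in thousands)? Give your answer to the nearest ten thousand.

Youth dependency ratio = youth / working-age × 100
16.7 = Y / 3,127 × 100
⇒ 520

Aged 0–14: 520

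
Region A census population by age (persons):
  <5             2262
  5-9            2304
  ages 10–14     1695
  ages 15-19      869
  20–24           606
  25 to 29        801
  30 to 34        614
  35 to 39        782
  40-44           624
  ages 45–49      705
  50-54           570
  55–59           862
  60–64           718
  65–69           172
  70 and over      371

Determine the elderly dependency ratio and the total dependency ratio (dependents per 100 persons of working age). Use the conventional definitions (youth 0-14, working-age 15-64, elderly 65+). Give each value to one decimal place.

Old-age dependency ratio: 7.6
Total dependency ratio: 95.1

0–14: 2262 + 2304 + 1695 = 6261
15–64: 869 + 606 + 801 + 614 + 782 + 624 + 705 + 570 + 862 + 718 = 7151
65+: 172 + 371 = 543
Old-age dependency ratio = 543 / 7151 × 100 = 7.6
Total dependency ratio = (6261 + 543) / 7151 × 100 = 6804 / 7151 × 100 = 95.1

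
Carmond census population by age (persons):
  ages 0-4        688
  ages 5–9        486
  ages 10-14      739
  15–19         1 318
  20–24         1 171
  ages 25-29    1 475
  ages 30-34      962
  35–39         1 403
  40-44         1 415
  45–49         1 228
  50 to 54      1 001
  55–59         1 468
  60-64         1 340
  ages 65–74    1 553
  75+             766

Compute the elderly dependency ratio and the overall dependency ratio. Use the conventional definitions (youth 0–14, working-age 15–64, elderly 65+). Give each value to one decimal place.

0–14: 688 + 486 + 739 = 1 913
15–64: 1 318 + 1 171 + 1 475 + 962 + 1 403 + 1 415 + 1 228 + 1 001 + 1 468 + 1 340 = 12 781
65+: 1 553 + 766 = 2 319
Old-age dependency ratio = 2 319 / 12 781 × 100 = 18.1
Total dependency ratio = (1 913 + 2 319) / 12 781 × 100 = 4 232 / 12 781 × 100 = 33.1

Old-age dependency ratio: 18.1
Total dependency ratio: 33.1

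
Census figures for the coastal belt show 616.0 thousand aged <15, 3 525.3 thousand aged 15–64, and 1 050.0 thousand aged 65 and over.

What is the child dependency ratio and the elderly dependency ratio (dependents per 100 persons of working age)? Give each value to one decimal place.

Youth dependency ratio = 616.0 / 3 525.3 × 100 = 17.5
Old-age dependency ratio = 1 050.0 / 3 525.3 × 100 = 29.8

Youth dependency ratio: 17.5
Old-age dependency ratio: 29.8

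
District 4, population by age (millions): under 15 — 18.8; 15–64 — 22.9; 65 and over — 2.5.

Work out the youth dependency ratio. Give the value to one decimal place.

Youth dependency ratio: 82.1

Youth dependency ratio = 18.8 / 22.9 × 100 = 82.1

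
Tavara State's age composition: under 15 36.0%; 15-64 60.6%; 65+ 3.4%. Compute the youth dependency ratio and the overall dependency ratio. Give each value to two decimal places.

Youth dependency ratio = 36.0 / 60.6 × 100 = 59.41
Total dependency ratio = (36.0 + 3.4) / 60.6 × 100 = 39.4 / 60.6 × 100 = 65.02

Youth dependency ratio: 59.41
Total dependency ratio: 65.02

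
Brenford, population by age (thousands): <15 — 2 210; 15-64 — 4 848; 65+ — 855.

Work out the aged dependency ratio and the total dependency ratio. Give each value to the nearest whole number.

Old-age dependency ratio: 18
Total dependency ratio: 63

Old-age dependency ratio = 855 / 4 848 × 100 = 18
Total dependency ratio = (2 210 + 855) / 4 848 × 100 = 3 065 / 4 848 × 100 = 63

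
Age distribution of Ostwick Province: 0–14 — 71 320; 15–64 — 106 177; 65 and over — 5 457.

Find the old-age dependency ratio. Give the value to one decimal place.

Old-age dependency ratio = 5 457 / 106 177 × 100 = 5.1

Old-age dependency ratio: 5.1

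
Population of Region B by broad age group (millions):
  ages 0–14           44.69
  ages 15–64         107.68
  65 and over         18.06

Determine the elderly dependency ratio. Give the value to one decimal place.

Old-age dependency ratio: 16.8

Old-age dependency ratio = 18.06 / 107.68 × 100 = 16.8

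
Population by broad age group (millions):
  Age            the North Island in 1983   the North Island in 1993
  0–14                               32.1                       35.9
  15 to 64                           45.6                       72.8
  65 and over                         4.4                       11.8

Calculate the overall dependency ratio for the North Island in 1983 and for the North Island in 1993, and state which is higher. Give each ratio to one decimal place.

the North Island in 1983: (32.1 + 4.4) / 45.6 × 100 = 36.5 / 45.6 × 100 = 80.0
the North Island in 1993: (35.9 + 11.8) / 72.8 × 100 = 47.7 / 72.8 × 100 = 65.5

the North Island in 1983: 80.0
the North Island in 1993: 65.5
Higher: the North Island in 1983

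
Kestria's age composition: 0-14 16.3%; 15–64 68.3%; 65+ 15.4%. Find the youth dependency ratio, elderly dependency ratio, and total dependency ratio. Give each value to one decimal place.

Youth dependency ratio = 16.3 / 68.3 × 100 = 23.9
Old-age dependency ratio = 15.4 / 68.3 × 100 = 22.5
Total dependency ratio = (16.3 + 15.4) / 68.3 × 100 = 31.7 / 68.3 × 100 = 46.4

Youth dependency ratio: 23.9
Old-age dependency ratio: 22.5
Total dependency ratio: 46.4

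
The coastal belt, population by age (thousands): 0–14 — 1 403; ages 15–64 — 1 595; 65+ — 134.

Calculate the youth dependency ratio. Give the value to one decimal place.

Youth dependency ratio = 1 403 / 1 595 × 100 = 88.0

Youth dependency ratio: 88.0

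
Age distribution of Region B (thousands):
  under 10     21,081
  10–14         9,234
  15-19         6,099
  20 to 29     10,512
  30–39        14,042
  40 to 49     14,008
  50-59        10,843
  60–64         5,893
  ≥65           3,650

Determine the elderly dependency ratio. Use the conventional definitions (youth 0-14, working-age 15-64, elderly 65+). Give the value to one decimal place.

0–14: 21,081 + 9,234 = 30,315
15–64: 6,099 + 10,512 + 14,042 + 14,008 + 10,843 + 5,893 = 61,397
65+: 3,650
Old-age dependency ratio = 3,650 / 61,397 × 100 = 5.9

Old-age dependency ratio: 5.9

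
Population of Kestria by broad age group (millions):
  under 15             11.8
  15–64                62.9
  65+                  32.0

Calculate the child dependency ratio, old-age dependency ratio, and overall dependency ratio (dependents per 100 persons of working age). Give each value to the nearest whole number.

Youth dependency ratio: 19
Old-age dependency ratio: 51
Total dependency ratio: 70

Youth dependency ratio = 11.8 / 62.9 × 100 = 19
Old-age dependency ratio = 32.0 / 62.9 × 100 = 51
Total dependency ratio = (11.8 + 32.0) / 62.9 × 100 = 43.8 / 62.9 × 100 = 70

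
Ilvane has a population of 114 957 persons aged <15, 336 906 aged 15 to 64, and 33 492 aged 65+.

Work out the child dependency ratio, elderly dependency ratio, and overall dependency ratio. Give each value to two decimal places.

Youth dependency ratio = 114 957 / 336 906 × 100 = 34.12
Old-age dependency ratio = 33 492 / 336 906 × 100 = 9.94
Total dependency ratio = (114 957 + 33 492) / 336 906 × 100 = 148 449 / 336 906 × 100 = 44.06

Youth dependency ratio: 34.12
Old-age dependency ratio: 9.94
Total dependency ratio: 44.06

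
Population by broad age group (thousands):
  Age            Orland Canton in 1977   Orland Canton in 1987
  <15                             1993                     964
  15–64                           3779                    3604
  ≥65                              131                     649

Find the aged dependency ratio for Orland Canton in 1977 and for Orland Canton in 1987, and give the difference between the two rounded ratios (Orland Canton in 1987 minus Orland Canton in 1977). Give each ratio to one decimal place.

Orland Canton in 1977: 131 / 3779 × 100 = 3.5
Orland Canton in 1987: 649 / 3604 × 100 = 18.0

Orland Canton in 1977: 3.5
Orland Canton in 1987: 18.0
Difference: +14.5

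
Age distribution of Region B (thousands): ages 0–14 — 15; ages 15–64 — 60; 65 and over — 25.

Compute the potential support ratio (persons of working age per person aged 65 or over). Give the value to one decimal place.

Potential support ratio = 60 / 25 = 2.4

Potential support ratio: 2.4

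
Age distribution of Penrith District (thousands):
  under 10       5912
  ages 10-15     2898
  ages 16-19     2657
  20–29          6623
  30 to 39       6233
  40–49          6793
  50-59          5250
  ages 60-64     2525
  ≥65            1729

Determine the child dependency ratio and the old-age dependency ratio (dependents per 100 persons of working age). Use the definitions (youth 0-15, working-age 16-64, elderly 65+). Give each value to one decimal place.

Youth dependency ratio: 29.3
Old-age dependency ratio: 5.7

0–15: 5912 + 2898 = 8810
16–64: 2657 + 6623 + 6233 + 6793 + 5250 + 2525 = 30081
65+: 1729
Youth dependency ratio = 8810 / 30081 × 100 = 29.3
Old-age dependency ratio = 1729 / 30081 × 100 = 5.7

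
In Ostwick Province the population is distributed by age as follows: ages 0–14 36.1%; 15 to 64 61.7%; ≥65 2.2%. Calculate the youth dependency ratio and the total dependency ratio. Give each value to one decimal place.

Youth dependency ratio = 36.1 / 61.7 × 100 = 58.5
Total dependency ratio = (36.1 + 2.2) / 61.7 × 100 = 38.3 / 61.7 × 100 = 62.1

Youth dependency ratio: 58.5
Total dependency ratio: 62.1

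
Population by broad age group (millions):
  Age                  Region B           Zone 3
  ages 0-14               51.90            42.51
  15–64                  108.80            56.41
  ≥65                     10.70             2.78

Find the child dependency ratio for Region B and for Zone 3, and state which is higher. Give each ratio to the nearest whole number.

Region B: 51.90 / 108.80 × 100 = 48
Zone 3: 42.51 / 56.41 × 100 = 75

Region B: 48
Zone 3: 75
Higher: Zone 3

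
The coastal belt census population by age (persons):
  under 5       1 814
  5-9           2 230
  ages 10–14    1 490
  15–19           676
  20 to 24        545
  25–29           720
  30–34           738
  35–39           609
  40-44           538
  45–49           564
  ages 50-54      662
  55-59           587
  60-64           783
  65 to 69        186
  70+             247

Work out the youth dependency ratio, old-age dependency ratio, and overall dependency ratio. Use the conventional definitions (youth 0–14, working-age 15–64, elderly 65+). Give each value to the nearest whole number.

Youth dependency ratio: 86
Old-age dependency ratio: 7
Total dependency ratio: 93

0–14: 1 814 + 2 230 + 1 490 = 5 534
15–64: 676 + 545 + 720 + 738 + 609 + 538 + 564 + 662 + 587 + 783 = 6 422
65+: 186 + 247 = 433
Youth dependency ratio = 5 534 / 6 422 × 100 = 86
Old-age dependency ratio = 433 / 6 422 × 100 = 7
Total dependency ratio = (5 534 + 433) / 6 422 × 100 = 5 967 / 6 422 × 100 = 93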